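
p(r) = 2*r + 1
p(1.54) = 4.08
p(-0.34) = 0.32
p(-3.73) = -6.46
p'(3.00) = 2.00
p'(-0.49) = 2.00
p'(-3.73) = 2.00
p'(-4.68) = 2.00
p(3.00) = 7.00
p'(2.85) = 2.00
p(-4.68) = -8.36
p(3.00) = 7.00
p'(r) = 2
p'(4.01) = 2.00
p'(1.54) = 2.00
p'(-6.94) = 2.00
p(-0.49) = 0.02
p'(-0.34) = 2.00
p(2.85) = 6.70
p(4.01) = 9.02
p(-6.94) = -12.88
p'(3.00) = 2.00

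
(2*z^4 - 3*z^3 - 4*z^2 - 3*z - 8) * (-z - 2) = -2*z^5 - z^4 + 10*z^3 + 11*z^2 + 14*z + 16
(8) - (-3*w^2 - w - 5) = 3*w^2 + w + 13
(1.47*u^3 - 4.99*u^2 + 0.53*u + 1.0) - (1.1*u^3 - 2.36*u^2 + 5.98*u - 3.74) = 0.37*u^3 - 2.63*u^2 - 5.45*u + 4.74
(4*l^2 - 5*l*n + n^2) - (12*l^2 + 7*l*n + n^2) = -8*l^2 - 12*l*n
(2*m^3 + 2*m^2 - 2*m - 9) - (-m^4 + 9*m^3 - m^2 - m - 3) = m^4 - 7*m^3 + 3*m^2 - m - 6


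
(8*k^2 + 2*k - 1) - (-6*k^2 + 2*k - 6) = 14*k^2 + 5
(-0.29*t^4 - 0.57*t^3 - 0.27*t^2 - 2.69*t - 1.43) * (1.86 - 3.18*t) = 0.9222*t^5 + 1.2732*t^4 - 0.2016*t^3 + 8.052*t^2 - 0.456*t - 2.6598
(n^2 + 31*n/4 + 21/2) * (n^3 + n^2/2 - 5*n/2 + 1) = n^5 + 33*n^4/4 + 95*n^3/8 - 105*n^2/8 - 37*n/2 + 21/2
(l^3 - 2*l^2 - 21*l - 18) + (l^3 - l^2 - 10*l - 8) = 2*l^3 - 3*l^2 - 31*l - 26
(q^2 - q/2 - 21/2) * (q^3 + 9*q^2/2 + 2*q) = q^5 + 4*q^4 - 43*q^3/4 - 193*q^2/4 - 21*q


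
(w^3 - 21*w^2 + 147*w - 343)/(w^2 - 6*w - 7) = (w^2 - 14*w + 49)/(w + 1)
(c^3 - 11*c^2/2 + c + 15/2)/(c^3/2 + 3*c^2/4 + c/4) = 2*(2*c^2 - 13*c + 15)/(c*(2*c + 1))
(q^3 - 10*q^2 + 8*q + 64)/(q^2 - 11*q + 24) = (q^2 - 2*q - 8)/(q - 3)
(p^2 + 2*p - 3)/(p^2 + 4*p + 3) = (p - 1)/(p + 1)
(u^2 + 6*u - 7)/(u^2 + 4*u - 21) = (u - 1)/(u - 3)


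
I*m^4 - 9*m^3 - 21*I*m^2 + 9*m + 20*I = (m + 1)*(m + 4*I)*(m + 5*I)*(I*m - I)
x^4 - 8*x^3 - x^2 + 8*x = x*(x - 8)*(x - 1)*(x + 1)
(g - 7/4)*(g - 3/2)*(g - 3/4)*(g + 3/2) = g^4 - 5*g^3/2 - 15*g^2/16 + 45*g/8 - 189/64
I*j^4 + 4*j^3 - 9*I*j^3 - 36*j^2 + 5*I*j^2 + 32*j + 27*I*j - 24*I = (j - 8)*(j - 3*I)*(j - I)*(I*j - I)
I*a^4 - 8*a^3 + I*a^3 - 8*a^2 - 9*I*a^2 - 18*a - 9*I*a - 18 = (a + 1)*(a + 3*I)*(a + 6*I)*(I*a + 1)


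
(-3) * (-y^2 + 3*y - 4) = 3*y^2 - 9*y + 12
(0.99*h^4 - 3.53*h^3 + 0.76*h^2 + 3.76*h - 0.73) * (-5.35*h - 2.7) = -5.2965*h^5 + 16.2125*h^4 + 5.465*h^3 - 22.168*h^2 - 6.2465*h + 1.971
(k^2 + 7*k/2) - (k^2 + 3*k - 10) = k/2 + 10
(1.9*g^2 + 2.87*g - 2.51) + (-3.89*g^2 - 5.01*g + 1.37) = -1.99*g^2 - 2.14*g - 1.14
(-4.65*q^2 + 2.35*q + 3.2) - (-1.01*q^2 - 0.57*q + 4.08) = -3.64*q^2 + 2.92*q - 0.88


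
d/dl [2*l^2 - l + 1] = 4*l - 1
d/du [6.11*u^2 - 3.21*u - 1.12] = 12.22*u - 3.21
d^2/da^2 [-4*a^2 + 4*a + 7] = -8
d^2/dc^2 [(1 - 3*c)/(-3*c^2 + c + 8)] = 2*(3*(2 - 9*c)*(-3*c^2 + c + 8) - (3*c - 1)*(6*c - 1)^2)/(-3*c^2 + c + 8)^3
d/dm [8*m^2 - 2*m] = 16*m - 2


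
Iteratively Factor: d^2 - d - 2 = (d + 1)*(d - 2)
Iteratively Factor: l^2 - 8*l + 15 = (l - 3)*(l - 5)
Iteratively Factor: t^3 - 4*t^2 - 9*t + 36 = (t - 3)*(t^2 - t - 12) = (t - 3)*(t + 3)*(t - 4)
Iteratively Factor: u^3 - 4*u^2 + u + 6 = (u - 2)*(u^2 - 2*u - 3) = (u - 3)*(u - 2)*(u + 1)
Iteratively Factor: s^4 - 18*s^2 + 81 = (s - 3)*(s^3 + 3*s^2 - 9*s - 27) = (s - 3)*(s + 3)*(s^2 - 9) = (s - 3)*(s + 3)^2*(s - 3)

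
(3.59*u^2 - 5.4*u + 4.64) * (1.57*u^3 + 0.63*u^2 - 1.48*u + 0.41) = 5.6363*u^5 - 6.2163*u^4 - 1.4304*u^3 + 12.3871*u^2 - 9.0812*u + 1.9024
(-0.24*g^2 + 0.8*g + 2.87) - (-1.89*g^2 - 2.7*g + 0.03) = 1.65*g^2 + 3.5*g + 2.84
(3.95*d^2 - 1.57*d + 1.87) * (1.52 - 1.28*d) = -5.056*d^3 + 8.0136*d^2 - 4.78*d + 2.8424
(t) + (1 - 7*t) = 1 - 6*t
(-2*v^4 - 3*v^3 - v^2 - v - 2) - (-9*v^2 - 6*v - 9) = -2*v^4 - 3*v^3 + 8*v^2 + 5*v + 7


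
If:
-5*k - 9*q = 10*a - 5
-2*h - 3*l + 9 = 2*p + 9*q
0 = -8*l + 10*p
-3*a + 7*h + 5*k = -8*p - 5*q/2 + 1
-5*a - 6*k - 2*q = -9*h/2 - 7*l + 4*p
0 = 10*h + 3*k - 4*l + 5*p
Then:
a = -248443/530968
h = 18387/265484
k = -30645/132742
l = -113805/265484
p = -22761/66371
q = 319565/265484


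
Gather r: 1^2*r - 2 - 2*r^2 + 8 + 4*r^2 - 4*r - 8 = 2*r^2 - 3*r - 2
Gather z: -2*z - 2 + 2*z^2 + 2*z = 2*z^2 - 2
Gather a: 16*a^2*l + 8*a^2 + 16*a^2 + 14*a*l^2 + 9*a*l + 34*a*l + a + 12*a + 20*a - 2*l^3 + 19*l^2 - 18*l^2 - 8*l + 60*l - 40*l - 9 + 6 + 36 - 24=a^2*(16*l + 24) + a*(14*l^2 + 43*l + 33) - 2*l^3 + l^2 + 12*l + 9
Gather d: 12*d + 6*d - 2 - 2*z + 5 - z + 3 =18*d - 3*z + 6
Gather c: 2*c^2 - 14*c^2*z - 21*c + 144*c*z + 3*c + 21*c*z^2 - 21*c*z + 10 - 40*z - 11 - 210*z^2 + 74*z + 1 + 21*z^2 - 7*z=c^2*(2 - 14*z) + c*(21*z^2 + 123*z - 18) - 189*z^2 + 27*z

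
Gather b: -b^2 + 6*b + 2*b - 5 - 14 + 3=-b^2 + 8*b - 16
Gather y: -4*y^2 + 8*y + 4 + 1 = -4*y^2 + 8*y + 5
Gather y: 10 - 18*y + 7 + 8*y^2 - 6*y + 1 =8*y^2 - 24*y + 18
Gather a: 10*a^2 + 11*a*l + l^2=10*a^2 + 11*a*l + l^2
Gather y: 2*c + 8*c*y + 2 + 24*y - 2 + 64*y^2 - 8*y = 2*c + 64*y^2 + y*(8*c + 16)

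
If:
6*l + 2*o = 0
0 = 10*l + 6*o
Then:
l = 0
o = 0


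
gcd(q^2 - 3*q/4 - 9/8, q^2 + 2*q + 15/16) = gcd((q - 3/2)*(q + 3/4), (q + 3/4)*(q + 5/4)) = q + 3/4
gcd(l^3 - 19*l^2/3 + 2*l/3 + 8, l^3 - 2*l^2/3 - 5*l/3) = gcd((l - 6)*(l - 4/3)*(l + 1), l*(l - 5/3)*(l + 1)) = l + 1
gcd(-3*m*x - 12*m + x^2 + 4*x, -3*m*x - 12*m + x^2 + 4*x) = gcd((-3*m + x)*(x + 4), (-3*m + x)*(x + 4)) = -3*m*x - 12*m + x^2 + 4*x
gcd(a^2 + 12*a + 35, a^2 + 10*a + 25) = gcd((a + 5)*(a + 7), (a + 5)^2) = a + 5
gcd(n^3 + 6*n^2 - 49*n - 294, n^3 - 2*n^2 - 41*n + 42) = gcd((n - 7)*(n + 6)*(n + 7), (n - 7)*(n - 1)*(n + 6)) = n^2 - n - 42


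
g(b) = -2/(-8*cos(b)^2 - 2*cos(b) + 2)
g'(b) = -2*(-16*sin(b)*cos(b) - 2*sin(b))/(-8*cos(b)^2 - 2*cos(b) + 2)^2 = (8*cos(b) + 1)*sin(b)/(4*cos(b)^2 + cos(b) - 1)^2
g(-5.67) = 0.40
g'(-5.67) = 0.70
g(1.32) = -1.98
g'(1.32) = 11.32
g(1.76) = -0.96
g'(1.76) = -0.45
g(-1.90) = -1.10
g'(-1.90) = 1.83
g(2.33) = 4.83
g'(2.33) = -76.35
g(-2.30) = 9.14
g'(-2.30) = 269.71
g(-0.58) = 0.38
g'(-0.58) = -0.61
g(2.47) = 1.50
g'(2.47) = -7.33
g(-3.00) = 0.52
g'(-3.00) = 0.26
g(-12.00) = 0.37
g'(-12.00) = 0.57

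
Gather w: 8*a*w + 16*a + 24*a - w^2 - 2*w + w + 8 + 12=40*a - w^2 + w*(8*a - 1) + 20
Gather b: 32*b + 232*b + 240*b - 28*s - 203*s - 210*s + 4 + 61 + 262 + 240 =504*b - 441*s + 567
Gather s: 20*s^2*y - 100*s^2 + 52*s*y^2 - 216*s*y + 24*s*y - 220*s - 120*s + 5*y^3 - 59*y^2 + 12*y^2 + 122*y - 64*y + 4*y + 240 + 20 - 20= s^2*(20*y - 100) + s*(52*y^2 - 192*y - 340) + 5*y^3 - 47*y^2 + 62*y + 240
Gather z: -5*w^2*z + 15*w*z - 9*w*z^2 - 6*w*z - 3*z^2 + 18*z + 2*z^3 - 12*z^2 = 2*z^3 + z^2*(-9*w - 15) + z*(-5*w^2 + 9*w + 18)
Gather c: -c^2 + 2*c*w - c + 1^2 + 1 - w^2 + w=-c^2 + c*(2*w - 1) - w^2 + w + 2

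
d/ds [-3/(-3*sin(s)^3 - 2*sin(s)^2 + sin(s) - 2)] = 3*(-9*sin(s)^2 - 4*sin(s) + 1)*cos(s)/(3*sin(s)^3 + 2*sin(s)^2 - sin(s) + 2)^2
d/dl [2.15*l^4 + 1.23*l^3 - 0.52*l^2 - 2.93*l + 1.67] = 8.6*l^3 + 3.69*l^2 - 1.04*l - 2.93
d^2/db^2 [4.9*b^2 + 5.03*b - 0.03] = 9.80000000000000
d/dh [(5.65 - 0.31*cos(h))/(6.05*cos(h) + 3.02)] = 35.1187*sin(h)/(6.05*cos(h) + 3.02)^2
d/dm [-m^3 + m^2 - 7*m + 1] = -3*m^2 + 2*m - 7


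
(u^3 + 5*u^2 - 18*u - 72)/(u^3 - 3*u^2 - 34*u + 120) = (u + 3)/(u - 5)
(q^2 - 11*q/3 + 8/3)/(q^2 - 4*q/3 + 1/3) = (3*q - 8)/(3*q - 1)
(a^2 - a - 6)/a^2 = (a^2 - a - 6)/a^2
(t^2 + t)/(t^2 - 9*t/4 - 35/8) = 8*t*(t + 1)/(8*t^2 - 18*t - 35)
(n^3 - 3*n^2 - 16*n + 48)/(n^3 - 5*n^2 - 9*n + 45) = (n^2 - 16)/(n^2 - 2*n - 15)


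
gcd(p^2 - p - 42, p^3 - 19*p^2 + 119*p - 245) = p - 7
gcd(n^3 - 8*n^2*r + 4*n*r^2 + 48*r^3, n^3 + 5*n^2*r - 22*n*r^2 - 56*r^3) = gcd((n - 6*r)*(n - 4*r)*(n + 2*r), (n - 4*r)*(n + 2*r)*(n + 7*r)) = -n^2 + 2*n*r + 8*r^2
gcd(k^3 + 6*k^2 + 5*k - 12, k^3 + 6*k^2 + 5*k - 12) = k^3 + 6*k^2 + 5*k - 12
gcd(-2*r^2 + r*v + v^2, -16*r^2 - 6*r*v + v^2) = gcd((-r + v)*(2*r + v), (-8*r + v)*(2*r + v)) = 2*r + v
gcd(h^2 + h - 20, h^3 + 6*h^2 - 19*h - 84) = h - 4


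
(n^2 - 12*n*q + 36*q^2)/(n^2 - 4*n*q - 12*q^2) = (n - 6*q)/(n + 2*q)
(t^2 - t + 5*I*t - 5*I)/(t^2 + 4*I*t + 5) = (t - 1)/(t - I)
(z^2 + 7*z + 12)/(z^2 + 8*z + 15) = (z + 4)/(z + 5)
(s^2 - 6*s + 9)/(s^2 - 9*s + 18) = (s - 3)/(s - 6)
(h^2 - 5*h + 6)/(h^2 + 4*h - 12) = (h - 3)/(h + 6)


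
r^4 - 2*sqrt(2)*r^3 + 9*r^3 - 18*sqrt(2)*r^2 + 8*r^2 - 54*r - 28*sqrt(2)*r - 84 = (r + 2)*(r + 7)*(r - 3*sqrt(2))*(r + sqrt(2))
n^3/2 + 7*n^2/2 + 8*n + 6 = (n/2 + 1)*(n + 2)*(n + 3)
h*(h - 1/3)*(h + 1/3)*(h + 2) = h^4 + 2*h^3 - h^2/9 - 2*h/9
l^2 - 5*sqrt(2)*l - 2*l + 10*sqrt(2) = (l - 2)*(l - 5*sqrt(2))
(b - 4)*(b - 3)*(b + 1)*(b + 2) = b^4 - 4*b^3 - 7*b^2 + 22*b + 24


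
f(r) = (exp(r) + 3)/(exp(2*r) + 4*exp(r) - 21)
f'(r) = (exp(r) + 3)*(-2*exp(2*r) - 4*exp(r))/(exp(2*r) + 4*exp(r) - 21)^2 + exp(r)/(exp(2*r) + 4*exp(r) - 21)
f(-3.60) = -0.14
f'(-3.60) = -0.00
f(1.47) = 0.48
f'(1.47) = -1.45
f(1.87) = 0.20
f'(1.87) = -0.33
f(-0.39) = -0.21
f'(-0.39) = -0.08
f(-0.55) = -0.19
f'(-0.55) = -0.06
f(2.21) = 0.12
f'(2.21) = -0.16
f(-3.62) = -0.14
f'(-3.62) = -0.00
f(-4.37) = -0.14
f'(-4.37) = -0.00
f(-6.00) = -0.14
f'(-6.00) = 0.00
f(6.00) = 0.00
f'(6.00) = 0.00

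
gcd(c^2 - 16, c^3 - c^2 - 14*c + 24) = c + 4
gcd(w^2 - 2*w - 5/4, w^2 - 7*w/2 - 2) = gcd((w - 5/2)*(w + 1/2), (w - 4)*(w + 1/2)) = w + 1/2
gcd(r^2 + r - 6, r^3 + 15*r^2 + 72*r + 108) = r + 3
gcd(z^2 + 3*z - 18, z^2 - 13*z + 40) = 1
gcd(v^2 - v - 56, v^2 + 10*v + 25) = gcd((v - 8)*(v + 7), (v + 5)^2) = 1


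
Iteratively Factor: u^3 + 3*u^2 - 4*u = (u - 1)*(u^2 + 4*u) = (u - 1)*(u + 4)*(u)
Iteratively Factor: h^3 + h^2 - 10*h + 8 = (h - 1)*(h^2 + 2*h - 8) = (h - 1)*(h + 4)*(h - 2)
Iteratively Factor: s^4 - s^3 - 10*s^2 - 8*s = (s)*(s^3 - s^2 - 10*s - 8) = s*(s - 4)*(s^2 + 3*s + 2) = s*(s - 4)*(s + 2)*(s + 1)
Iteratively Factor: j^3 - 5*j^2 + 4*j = (j - 1)*(j^2 - 4*j) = j*(j - 1)*(j - 4)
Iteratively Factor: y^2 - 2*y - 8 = (y + 2)*(y - 4)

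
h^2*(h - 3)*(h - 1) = h^4 - 4*h^3 + 3*h^2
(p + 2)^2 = p^2 + 4*p + 4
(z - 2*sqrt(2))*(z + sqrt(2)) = z^2 - sqrt(2)*z - 4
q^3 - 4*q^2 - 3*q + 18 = (q - 3)^2*(q + 2)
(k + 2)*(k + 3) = k^2 + 5*k + 6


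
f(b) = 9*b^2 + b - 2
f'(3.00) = 55.00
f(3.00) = 82.00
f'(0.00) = 1.00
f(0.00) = -2.00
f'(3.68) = 67.24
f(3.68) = 123.56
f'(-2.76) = -48.68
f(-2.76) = 63.80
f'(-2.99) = -52.82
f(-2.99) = 75.47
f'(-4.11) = -72.98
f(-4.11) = 145.92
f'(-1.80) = -31.40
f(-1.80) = 25.36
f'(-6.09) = -108.62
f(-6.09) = 325.70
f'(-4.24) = -75.32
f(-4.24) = 155.56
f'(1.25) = 23.50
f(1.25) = 13.31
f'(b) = 18*b + 1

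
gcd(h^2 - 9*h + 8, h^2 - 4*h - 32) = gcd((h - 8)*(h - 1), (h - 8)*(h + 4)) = h - 8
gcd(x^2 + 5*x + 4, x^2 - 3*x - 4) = x + 1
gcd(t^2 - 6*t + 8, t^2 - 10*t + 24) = t - 4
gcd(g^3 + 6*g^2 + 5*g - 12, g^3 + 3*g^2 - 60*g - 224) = g + 4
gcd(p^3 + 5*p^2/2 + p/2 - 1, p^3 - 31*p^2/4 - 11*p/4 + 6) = p + 1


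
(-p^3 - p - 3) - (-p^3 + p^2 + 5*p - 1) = -p^2 - 6*p - 2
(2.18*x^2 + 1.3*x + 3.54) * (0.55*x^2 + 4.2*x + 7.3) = 1.199*x^4 + 9.871*x^3 + 23.321*x^2 + 24.358*x + 25.842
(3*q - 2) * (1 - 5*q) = -15*q^2 + 13*q - 2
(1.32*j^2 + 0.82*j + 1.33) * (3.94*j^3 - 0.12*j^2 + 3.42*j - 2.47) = 5.2008*j^5 + 3.0724*j^4 + 9.6562*j^3 - 0.615600000000001*j^2 + 2.5232*j - 3.2851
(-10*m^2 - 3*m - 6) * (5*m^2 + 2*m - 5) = -50*m^4 - 35*m^3 + 14*m^2 + 3*m + 30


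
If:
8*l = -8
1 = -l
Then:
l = -1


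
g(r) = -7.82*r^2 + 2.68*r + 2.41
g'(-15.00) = 237.28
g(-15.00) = -1797.29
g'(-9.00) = 143.44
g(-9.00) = -655.13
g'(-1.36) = 23.95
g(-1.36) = -15.70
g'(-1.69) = 29.11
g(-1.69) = -24.45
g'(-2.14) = 36.15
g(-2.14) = -39.14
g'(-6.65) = 106.69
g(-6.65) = -361.23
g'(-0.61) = 12.22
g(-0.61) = -2.13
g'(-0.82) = 15.50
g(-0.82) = -5.05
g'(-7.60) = 121.54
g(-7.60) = -469.64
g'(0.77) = -9.36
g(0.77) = -0.16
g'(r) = 2.68 - 15.64*r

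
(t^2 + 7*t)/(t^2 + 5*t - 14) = t/(t - 2)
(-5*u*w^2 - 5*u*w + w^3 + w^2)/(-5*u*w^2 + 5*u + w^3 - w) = w/(w - 1)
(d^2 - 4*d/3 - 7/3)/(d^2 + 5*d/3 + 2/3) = (3*d - 7)/(3*d + 2)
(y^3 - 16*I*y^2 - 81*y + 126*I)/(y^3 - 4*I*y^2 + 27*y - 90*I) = (y - 7*I)/(y + 5*I)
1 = 1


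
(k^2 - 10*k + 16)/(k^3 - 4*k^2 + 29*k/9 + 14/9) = 9*(k - 8)/(9*k^2 - 18*k - 7)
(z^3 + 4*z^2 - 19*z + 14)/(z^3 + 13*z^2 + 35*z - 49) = (z - 2)/(z + 7)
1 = 1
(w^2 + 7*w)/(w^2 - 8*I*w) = (w + 7)/(w - 8*I)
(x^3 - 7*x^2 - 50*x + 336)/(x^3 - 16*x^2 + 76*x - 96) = (x + 7)/(x - 2)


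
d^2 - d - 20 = (d - 5)*(d + 4)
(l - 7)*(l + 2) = l^2 - 5*l - 14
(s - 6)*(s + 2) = s^2 - 4*s - 12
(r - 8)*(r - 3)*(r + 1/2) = r^3 - 21*r^2/2 + 37*r/2 + 12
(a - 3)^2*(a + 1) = a^3 - 5*a^2 + 3*a + 9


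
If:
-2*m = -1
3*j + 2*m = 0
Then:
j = -1/3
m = 1/2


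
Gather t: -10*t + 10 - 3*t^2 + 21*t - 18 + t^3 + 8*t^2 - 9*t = t^3 + 5*t^2 + 2*t - 8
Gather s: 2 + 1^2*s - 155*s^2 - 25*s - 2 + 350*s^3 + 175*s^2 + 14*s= 350*s^3 + 20*s^2 - 10*s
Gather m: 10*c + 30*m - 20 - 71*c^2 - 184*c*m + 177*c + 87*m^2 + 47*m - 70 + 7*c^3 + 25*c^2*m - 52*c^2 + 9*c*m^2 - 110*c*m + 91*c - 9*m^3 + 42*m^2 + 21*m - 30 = 7*c^3 - 123*c^2 + 278*c - 9*m^3 + m^2*(9*c + 129) + m*(25*c^2 - 294*c + 98) - 120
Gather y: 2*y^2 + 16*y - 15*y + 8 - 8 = 2*y^2 + y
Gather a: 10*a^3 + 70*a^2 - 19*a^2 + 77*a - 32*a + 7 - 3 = 10*a^3 + 51*a^2 + 45*a + 4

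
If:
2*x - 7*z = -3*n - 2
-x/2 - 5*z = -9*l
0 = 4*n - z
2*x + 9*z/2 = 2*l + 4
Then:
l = 272/669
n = 106/669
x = 656/669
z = 424/669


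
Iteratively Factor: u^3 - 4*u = (u)*(u^2 - 4) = u*(u + 2)*(u - 2)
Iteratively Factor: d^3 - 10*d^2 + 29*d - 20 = (d - 4)*(d^2 - 6*d + 5) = (d - 4)*(d - 1)*(d - 5)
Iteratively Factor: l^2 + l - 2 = (l - 1)*(l + 2)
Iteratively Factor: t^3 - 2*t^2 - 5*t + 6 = (t - 3)*(t^2 + t - 2) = (t - 3)*(t + 2)*(t - 1)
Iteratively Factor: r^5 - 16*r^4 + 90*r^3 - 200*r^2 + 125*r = (r - 1)*(r^4 - 15*r^3 + 75*r^2 - 125*r) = r*(r - 1)*(r^3 - 15*r^2 + 75*r - 125) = r*(r - 5)*(r - 1)*(r^2 - 10*r + 25) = r*(r - 5)^2*(r - 1)*(r - 5)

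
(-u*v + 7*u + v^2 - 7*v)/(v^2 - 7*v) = (-u + v)/v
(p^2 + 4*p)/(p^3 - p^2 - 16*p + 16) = p/(p^2 - 5*p + 4)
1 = 1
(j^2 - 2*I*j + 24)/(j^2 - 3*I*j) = (j^2 - 2*I*j + 24)/(j*(j - 3*I))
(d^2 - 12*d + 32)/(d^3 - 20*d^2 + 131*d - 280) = (d - 4)/(d^2 - 12*d + 35)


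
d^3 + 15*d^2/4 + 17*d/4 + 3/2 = (d + 3/4)*(d + 1)*(d + 2)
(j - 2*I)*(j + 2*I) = j^2 + 4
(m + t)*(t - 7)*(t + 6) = m*t^2 - m*t - 42*m + t^3 - t^2 - 42*t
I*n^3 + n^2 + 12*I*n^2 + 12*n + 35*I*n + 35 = (n + 5)*(n + 7)*(I*n + 1)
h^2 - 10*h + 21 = (h - 7)*(h - 3)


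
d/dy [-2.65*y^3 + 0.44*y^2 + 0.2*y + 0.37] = -7.95*y^2 + 0.88*y + 0.2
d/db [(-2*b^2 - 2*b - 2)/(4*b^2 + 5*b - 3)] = 2*(-b^2 + 14*b + 8)/(16*b^4 + 40*b^3 + b^2 - 30*b + 9)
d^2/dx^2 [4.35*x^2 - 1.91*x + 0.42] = 8.70000000000000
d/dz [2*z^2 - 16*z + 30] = 4*z - 16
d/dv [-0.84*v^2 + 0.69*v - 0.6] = 0.69 - 1.68*v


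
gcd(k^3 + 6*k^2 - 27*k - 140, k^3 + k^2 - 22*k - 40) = k^2 - k - 20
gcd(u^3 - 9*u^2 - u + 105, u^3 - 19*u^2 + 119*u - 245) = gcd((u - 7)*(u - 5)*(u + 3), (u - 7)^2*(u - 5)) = u^2 - 12*u + 35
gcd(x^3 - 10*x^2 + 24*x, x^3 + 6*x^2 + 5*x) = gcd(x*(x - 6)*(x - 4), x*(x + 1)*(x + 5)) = x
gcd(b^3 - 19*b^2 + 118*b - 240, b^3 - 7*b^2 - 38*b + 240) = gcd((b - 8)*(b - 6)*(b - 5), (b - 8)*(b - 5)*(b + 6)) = b^2 - 13*b + 40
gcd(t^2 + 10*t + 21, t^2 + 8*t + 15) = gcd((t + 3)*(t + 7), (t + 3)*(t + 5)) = t + 3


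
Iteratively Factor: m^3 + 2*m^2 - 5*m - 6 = (m + 1)*(m^2 + m - 6) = (m + 1)*(m + 3)*(m - 2)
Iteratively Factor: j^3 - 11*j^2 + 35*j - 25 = (j - 5)*(j^2 - 6*j + 5) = (j - 5)*(j - 1)*(j - 5)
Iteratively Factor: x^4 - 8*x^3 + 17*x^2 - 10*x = (x - 2)*(x^3 - 6*x^2 + 5*x) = x*(x - 2)*(x^2 - 6*x + 5) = x*(x - 2)*(x - 1)*(x - 5)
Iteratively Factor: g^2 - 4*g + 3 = (g - 1)*(g - 3)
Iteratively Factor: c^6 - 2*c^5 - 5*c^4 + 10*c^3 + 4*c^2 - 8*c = (c)*(c^5 - 2*c^4 - 5*c^3 + 10*c^2 + 4*c - 8) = c*(c + 2)*(c^4 - 4*c^3 + 3*c^2 + 4*c - 4) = c*(c - 2)*(c + 2)*(c^3 - 2*c^2 - c + 2) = c*(c - 2)^2*(c + 2)*(c^2 - 1) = c*(c - 2)^2*(c + 1)*(c + 2)*(c - 1)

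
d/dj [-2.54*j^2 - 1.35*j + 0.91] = -5.08*j - 1.35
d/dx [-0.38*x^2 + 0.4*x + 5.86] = 0.4 - 0.76*x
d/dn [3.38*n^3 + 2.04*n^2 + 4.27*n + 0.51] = 10.14*n^2 + 4.08*n + 4.27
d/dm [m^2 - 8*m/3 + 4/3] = 2*m - 8/3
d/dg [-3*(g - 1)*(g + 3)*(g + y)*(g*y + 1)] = -3*y*(g - 1)*(g + 3)*(g + y) - 3*(g - 1)*(g + 3)*(g*y + 1) - 3*(g - 1)*(g + y)*(g*y + 1) - 3*(g + 3)*(g + y)*(g*y + 1)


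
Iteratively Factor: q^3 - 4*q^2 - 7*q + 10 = (q - 1)*(q^2 - 3*q - 10) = (q - 1)*(q + 2)*(q - 5)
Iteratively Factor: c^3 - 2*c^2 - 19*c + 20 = (c - 5)*(c^2 + 3*c - 4) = (c - 5)*(c + 4)*(c - 1)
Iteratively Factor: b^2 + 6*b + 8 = (b + 4)*(b + 2)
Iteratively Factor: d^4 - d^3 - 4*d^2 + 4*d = (d)*(d^3 - d^2 - 4*d + 4) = d*(d + 2)*(d^2 - 3*d + 2) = d*(d - 1)*(d + 2)*(d - 2)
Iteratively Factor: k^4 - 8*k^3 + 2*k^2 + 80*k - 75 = (k - 1)*(k^3 - 7*k^2 - 5*k + 75) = (k - 5)*(k - 1)*(k^2 - 2*k - 15) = (k - 5)^2*(k - 1)*(k + 3)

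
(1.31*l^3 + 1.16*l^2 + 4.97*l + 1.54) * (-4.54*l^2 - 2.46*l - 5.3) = -5.9474*l^5 - 8.489*l^4 - 32.3604*l^3 - 25.3658*l^2 - 30.1294*l - 8.162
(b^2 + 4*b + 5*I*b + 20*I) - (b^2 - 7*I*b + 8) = 4*b + 12*I*b - 8 + 20*I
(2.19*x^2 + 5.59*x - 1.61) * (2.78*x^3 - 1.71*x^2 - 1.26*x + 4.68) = 6.0882*x^5 + 11.7953*x^4 - 16.7941*x^3 + 5.9589*x^2 + 28.1898*x - 7.5348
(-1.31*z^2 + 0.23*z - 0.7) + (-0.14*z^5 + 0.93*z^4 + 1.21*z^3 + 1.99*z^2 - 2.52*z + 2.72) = -0.14*z^5 + 0.93*z^4 + 1.21*z^3 + 0.68*z^2 - 2.29*z + 2.02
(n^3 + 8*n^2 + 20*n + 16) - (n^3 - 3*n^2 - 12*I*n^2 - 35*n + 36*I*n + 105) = 11*n^2 + 12*I*n^2 + 55*n - 36*I*n - 89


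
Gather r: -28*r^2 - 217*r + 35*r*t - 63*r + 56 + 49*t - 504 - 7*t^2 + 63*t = -28*r^2 + r*(35*t - 280) - 7*t^2 + 112*t - 448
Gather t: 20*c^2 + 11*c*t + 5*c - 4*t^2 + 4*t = 20*c^2 + 5*c - 4*t^2 + t*(11*c + 4)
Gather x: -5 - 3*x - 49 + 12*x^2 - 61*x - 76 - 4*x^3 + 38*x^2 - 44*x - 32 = -4*x^3 + 50*x^2 - 108*x - 162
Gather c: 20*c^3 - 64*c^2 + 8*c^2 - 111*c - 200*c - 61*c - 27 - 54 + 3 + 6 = 20*c^3 - 56*c^2 - 372*c - 72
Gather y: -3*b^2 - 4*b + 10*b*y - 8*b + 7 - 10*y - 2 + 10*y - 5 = -3*b^2 + 10*b*y - 12*b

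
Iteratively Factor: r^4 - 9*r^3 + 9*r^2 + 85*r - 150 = (r - 5)*(r^3 - 4*r^2 - 11*r + 30) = (r - 5)*(r - 2)*(r^2 - 2*r - 15) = (r - 5)*(r - 2)*(r + 3)*(r - 5)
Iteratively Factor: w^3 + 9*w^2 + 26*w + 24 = (w + 3)*(w^2 + 6*w + 8) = (w + 2)*(w + 3)*(w + 4)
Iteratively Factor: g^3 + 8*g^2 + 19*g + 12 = (g + 1)*(g^2 + 7*g + 12) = (g + 1)*(g + 4)*(g + 3)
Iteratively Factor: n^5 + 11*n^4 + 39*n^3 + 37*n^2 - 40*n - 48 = (n + 3)*(n^4 + 8*n^3 + 15*n^2 - 8*n - 16) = (n + 3)*(n + 4)*(n^3 + 4*n^2 - n - 4) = (n + 3)*(n + 4)^2*(n^2 - 1) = (n + 1)*(n + 3)*(n + 4)^2*(n - 1)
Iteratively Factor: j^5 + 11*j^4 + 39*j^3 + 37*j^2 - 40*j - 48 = (j + 3)*(j^4 + 8*j^3 + 15*j^2 - 8*j - 16) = (j - 1)*(j + 3)*(j^3 + 9*j^2 + 24*j + 16) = (j - 1)*(j + 3)*(j + 4)*(j^2 + 5*j + 4) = (j - 1)*(j + 1)*(j + 3)*(j + 4)*(j + 4)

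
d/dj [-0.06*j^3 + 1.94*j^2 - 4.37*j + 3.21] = -0.18*j^2 + 3.88*j - 4.37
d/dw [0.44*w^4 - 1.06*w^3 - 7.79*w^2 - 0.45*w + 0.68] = 1.76*w^3 - 3.18*w^2 - 15.58*w - 0.45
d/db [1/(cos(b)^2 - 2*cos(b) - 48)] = 2*(cos(b) - 1)*sin(b)/(sin(b)^2 + 2*cos(b) + 47)^2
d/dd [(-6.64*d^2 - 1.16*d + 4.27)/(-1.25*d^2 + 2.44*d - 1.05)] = (-17.6516*d^2 + 24.619*d - 9.2008)/(1.5625*d^4 - 6.1*d^3 + 8.5786*d^2 - 5.124*d + 1.1025)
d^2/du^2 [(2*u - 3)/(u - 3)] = 6/(u - 3)^3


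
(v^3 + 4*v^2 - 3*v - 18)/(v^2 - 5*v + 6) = (v^2 + 6*v + 9)/(v - 3)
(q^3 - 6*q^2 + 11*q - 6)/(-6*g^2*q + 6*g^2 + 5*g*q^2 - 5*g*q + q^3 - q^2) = (q^2 - 5*q + 6)/(-6*g^2 + 5*g*q + q^2)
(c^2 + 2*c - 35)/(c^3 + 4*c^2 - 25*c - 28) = (c - 5)/(c^2 - 3*c - 4)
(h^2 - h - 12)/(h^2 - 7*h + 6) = (h^2 - h - 12)/(h^2 - 7*h + 6)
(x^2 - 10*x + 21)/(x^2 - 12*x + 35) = (x - 3)/(x - 5)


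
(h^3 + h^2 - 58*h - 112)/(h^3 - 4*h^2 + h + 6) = (h^3 + h^2 - 58*h - 112)/(h^3 - 4*h^2 + h + 6)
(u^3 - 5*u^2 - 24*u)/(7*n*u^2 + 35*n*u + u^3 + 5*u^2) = (u^2 - 5*u - 24)/(7*n*u + 35*n + u^2 + 5*u)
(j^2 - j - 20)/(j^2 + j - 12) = (j - 5)/(j - 3)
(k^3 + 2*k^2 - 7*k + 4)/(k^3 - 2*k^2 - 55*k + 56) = (k^2 + 3*k - 4)/(k^2 - k - 56)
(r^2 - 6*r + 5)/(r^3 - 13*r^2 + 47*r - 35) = 1/(r - 7)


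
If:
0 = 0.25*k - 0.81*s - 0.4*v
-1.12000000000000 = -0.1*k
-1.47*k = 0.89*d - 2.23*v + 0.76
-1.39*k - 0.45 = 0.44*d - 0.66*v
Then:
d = -61.84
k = 11.20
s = 11.83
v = -16.96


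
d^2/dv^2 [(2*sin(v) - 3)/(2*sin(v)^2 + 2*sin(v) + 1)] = 2*(-4*sin(v)^5 + 28*sin(v)^4 + 38*sin(v)^3 - 40*sin(v)^2 - 52*sin(v) - 10)/(2*sin(v) - cos(2*v) + 2)^3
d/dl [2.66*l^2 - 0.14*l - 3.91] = 5.32*l - 0.14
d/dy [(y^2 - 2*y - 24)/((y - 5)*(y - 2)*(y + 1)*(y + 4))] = 2*(-y^3 + 12*y^2 - 36*y + 14)/(y^6 - 12*y^5 + 42*y^4 - 16*y^3 - 111*y^2 + 60*y + 100)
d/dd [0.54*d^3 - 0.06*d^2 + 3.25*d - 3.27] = 1.62*d^2 - 0.12*d + 3.25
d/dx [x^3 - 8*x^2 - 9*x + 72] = 3*x^2 - 16*x - 9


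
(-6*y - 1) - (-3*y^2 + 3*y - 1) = 3*y^2 - 9*y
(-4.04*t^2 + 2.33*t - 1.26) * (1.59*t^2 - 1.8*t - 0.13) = -6.4236*t^4 + 10.9767*t^3 - 5.6722*t^2 + 1.9651*t + 0.1638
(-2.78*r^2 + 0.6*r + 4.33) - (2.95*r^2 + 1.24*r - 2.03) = -5.73*r^2 - 0.64*r + 6.36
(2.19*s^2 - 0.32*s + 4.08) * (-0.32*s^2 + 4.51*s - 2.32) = -0.7008*s^4 + 9.9793*s^3 - 7.8296*s^2 + 19.1432*s - 9.4656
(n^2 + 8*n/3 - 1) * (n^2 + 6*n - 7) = n^4 + 26*n^3/3 + 8*n^2 - 74*n/3 + 7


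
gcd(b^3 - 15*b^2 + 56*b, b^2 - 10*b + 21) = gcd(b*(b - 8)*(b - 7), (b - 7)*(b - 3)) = b - 7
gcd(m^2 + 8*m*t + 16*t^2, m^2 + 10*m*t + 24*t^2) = m + 4*t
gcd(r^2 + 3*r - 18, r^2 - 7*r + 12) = r - 3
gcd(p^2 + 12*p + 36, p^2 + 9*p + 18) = p + 6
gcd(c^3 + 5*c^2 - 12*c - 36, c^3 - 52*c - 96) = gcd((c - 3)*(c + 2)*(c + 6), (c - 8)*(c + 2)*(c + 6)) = c^2 + 8*c + 12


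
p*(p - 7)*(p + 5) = p^3 - 2*p^2 - 35*p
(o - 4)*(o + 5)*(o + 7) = o^3 + 8*o^2 - 13*o - 140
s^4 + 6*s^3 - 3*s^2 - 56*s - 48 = (s - 3)*(s + 1)*(s + 4)^2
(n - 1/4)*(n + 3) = n^2 + 11*n/4 - 3/4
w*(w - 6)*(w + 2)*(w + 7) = w^4 + 3*w^3 - 40*w^2 - 84*w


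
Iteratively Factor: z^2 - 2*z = (z - 2)*(z)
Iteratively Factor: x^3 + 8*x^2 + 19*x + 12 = (x + 1)*(x^2 + 7*x + 12) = (x + 1)*(x + 3)*(x + 4)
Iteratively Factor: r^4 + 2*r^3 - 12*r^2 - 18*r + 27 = (r - 1)*(r^3 + 3*r^2 - 9*r - 27) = (r - 3)*(r - 1)*(r^2 + 6*r + 9) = (r - 3)*(r - 1)*(r + 3)*(r + 3)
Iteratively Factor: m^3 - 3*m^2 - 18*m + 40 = (m - 2)*(m^2 - m - 20) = (m - 2)*(m + 4)*(m - 5)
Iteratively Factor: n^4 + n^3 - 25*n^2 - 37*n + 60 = (n - 5)*(n^3 + 6*n^2 + 5*n - 12) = (n - 5)*(n + 3)*(n^2 + 3*n - 4) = (n - 5)*(n - 1)*(n + 3)*(n + 4)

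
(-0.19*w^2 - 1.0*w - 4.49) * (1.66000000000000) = -0.3154*w^2 - 1.66*w - 7.4534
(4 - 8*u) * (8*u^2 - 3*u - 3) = -64*u^3 + 56*u^2 + 12*u - 12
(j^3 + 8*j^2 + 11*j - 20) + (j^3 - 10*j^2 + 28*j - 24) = 2*j^3 - 2*j^2 + 39*j - 44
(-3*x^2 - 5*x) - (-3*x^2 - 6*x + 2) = x - 2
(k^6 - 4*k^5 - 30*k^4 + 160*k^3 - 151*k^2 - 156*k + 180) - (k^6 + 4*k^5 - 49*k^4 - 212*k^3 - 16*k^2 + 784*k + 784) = -8*k^5 + 19*k^4 + 372*k^3 - 135*k^2 - 940*k - 604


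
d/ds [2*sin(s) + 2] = 2*cos(s)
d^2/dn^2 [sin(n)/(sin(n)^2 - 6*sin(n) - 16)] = (-sin(n)^5 - 6*sin(n)^4 - 94*sin(n)^3 + 96*sin(n)^2 - 160*sin(n) - 192)/((sin(n) - 8)^3*(sin(n) + 2)^3)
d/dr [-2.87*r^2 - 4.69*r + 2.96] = -5.74*r - 4.69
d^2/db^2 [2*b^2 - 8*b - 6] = 4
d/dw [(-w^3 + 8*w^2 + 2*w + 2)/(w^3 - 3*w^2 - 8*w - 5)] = (-5*w^4 + 12*w^3 - 49*w^2 - 68*w + 6)/(w^6 - 6*w^5 - 7*w^4 + 38*w^3 + 94*w^2 + 80*w + 25)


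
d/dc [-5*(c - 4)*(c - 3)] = 35 - 10*c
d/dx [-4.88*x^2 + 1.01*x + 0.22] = 1.01 - 9.76*x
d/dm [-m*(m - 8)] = 8 - 2*m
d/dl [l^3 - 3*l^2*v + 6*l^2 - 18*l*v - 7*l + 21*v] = 3*l^2 - 6*l*v + 12*l - 18*v - 7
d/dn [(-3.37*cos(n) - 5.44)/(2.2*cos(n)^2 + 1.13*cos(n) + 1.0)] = (7.414*sin(n)^2 - 23.936*cos(n) - 10.1912)*sin(n)/(2.2*cos(n)^2 + 1.13*cos(n) + 1.0)^2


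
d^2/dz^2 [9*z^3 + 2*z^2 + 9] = 54*z + 4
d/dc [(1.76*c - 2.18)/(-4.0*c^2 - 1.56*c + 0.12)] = (7.04*c^2 - 17.44*c - 3.1896)/(16.0*c^4 + 12.48*c^3 + 1.4736*c^2 - 0.3744*c + 0.0144)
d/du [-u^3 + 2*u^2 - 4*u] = -3*u^2 + 4*u - 4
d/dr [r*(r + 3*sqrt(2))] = 2*r + 3*sqrt(2)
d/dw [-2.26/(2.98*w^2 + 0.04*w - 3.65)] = (13.4696*w + 0.0904)/(2.98*w^2 + 0.04*w - 3.65)^2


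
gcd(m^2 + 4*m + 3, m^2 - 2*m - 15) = m + 3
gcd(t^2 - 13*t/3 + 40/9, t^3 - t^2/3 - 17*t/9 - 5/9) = t - 5/3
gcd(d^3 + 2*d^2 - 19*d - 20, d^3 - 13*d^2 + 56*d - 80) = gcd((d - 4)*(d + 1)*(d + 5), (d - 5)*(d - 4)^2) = d - 4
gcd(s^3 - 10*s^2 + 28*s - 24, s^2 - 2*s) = s - 2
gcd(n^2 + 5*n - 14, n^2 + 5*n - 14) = n^2 + 5*n - 14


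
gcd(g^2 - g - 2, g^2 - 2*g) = g - 2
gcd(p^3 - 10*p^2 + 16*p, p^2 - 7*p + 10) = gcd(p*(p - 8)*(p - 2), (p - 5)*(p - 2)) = p - 2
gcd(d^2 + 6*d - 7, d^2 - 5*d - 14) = 1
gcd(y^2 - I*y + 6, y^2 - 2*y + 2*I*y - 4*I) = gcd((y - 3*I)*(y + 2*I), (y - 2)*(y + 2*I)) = y + 2*I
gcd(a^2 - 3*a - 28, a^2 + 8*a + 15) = 1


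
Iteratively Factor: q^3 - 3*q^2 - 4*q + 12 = (q - 3)*(q^2 - 4) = (q - 3)*(q + 2)*(q - 2)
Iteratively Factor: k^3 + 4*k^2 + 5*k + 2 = (k + 2)*(k^2 + 2*k + 1) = (k + 1)*(k + 2)*(k + 1)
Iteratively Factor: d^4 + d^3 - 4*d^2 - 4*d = (d + 1)*(d^3 - 4*d) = (d - 2)*(d + 1)*(d^2 + 2*d) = d*(d - 2)*(d + 1)*(d + 2)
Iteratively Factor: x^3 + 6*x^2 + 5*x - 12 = (x + 4)*(x^2 + 2*x - 3) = (x + 3)*(x + 4)*(x - 1)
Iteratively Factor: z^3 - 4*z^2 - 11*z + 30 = (z - 2)*(z^2 - 2*z - 15) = (z - 2)*(z + 3)*(z - 5)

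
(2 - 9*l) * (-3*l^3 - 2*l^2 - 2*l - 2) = 27*l^4 + 12*l^3 + 14*l^2 + 14*l - 4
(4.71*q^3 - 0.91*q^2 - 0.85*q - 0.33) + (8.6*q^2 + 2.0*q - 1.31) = 4.71*q^3 + 7.69*q^2 + 1.15*q - 1.64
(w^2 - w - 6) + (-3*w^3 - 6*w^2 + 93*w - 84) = -3*w^3 - 5*w^2 + 92*w - 90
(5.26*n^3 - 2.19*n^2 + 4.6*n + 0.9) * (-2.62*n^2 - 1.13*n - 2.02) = -13.7812*n^5 - 0.206*n^4 - 20.2025*n^3 - 3.1322*n^2 - 10.309*n - 1.818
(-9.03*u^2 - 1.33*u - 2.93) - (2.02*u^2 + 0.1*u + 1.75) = -11.05*u^2 - 1.43*u - 4.68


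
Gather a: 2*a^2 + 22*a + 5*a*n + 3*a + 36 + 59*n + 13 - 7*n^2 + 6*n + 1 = 2*a^2 + a*(5*n + 25) - 7*n^2 + 65*n + 50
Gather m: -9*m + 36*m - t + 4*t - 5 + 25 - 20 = 27*m + 3*t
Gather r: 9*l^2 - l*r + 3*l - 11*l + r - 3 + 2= 9*l^2 - 8*l + r*(1 - l) - 1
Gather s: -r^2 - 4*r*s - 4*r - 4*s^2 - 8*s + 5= -r^2 - 4*r - 4*s^2 + s*(-4*r - 8) + 5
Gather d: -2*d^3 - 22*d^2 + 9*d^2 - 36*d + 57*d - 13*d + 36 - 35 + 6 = -2*d^3 - 13*d^2 + 8*d + 7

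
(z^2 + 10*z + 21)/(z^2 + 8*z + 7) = (z + 3)/(z + 1)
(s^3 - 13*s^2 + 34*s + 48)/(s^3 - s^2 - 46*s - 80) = (s^2 - 5*s - 6)/(s^2 + 7*s + 10)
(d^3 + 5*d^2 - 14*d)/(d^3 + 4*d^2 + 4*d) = (d^2 + 5*d - 14)/(d^2 + 4*d + 4)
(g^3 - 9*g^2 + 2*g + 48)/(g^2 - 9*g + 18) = (g^2 - 6*g - 16)/(g - 6)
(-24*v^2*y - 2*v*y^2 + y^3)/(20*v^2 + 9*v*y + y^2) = y*(-6*v + y)/(5*v + y)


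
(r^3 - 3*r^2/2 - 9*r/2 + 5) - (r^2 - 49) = r^3 - 5*r^2/2 - 9*r/2 + 54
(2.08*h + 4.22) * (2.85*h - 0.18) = 5.928*h^2 + 11.6526*h - 0.7596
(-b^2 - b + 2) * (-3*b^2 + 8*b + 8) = 3*b^4 - 5*b^3 - 22*b^2 + 8*b + 16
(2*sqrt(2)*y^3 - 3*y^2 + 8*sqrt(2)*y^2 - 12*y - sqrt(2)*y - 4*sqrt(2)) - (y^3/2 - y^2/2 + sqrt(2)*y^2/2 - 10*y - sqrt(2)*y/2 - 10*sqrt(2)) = -y^3/2 + 2*sqrt(2)*y^3 - 5*y^2/2 + 15*sqrt(2)*y^2/2 - 2*y - sqrt(2)*y/2 + 6*sqrt(2)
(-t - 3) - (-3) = -t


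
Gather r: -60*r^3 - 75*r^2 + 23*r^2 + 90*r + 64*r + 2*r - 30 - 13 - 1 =-60*r^3 - 52*r^2 + 156*r - 44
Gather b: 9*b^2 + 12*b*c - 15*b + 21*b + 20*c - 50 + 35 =9*b^2 + b*(12*c + 6) + 20*c - 15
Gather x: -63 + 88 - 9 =16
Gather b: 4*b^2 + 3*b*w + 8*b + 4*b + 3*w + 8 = 4*b^2 + b*(3*w + 12) + 3*w + 8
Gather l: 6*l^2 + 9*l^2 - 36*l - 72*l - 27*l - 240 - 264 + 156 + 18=15*l^2 - 135*l - 330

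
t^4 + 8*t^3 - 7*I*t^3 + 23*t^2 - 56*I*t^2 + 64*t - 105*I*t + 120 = (t + 3)*(t + 5)*(t - 8*I)*(t + I)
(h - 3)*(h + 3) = h^2 - 9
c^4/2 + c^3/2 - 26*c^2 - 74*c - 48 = (c/2 + 1)*(c - 8)*(c + 1)*(c + 6)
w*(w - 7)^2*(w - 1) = w^4 - 15*w^3 + 63*w^2 - 49*w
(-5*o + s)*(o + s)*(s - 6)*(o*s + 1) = -5*o^3*s^2 + 30*o^3*s - 4*o^2*s^3 + 24*o^2*s^2 - 5*o^2*s + 30*o^2 + o*s^4 - 6*o*s^3 - 4*o*s^2 + 24*o*s + s^3 - 6*s^2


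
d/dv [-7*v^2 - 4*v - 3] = -14*v - 4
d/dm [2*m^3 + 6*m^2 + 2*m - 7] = 6*m^2 + 12*m + 2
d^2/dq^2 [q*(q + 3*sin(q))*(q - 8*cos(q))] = -3*q^2*sin(q) + 8*q^2*cos(q) + 32*q*sin(q) + 48*q*sin(2*q) + 12*q*cos(q) + 6*q + 6*sin(q) - 16*cos(q) - 48*cos(2*q)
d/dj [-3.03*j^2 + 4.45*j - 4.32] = 4.45 - 6.06*j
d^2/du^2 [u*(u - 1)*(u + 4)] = 6*u + 6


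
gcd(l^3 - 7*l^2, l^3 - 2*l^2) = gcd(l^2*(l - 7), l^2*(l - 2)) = l^2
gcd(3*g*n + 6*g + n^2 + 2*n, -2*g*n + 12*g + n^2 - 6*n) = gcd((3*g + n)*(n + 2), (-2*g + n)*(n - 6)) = 1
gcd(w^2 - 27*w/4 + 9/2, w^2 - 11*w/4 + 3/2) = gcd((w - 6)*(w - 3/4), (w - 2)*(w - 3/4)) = w - 3/4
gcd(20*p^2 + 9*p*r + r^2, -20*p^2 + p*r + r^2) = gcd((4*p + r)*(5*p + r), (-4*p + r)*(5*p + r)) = 5*p + r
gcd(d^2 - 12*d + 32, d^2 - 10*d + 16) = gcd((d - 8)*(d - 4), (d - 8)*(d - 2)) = d - 8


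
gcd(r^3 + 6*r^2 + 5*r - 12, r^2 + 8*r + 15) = r + 3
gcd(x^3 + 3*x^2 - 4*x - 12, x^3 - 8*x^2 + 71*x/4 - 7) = 1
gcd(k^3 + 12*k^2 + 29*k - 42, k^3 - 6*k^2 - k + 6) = k - 1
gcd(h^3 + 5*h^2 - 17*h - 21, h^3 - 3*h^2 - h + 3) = h^2 - 2*h - 3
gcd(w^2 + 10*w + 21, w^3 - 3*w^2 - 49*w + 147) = w + 7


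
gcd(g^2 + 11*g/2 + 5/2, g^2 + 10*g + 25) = g + 5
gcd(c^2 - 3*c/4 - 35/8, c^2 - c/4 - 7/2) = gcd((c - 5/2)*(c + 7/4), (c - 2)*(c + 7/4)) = c + 7/4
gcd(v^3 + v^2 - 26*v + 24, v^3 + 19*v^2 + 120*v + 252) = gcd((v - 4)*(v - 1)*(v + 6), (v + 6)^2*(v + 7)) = v + 6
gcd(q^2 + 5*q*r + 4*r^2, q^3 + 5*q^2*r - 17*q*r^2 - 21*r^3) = q + r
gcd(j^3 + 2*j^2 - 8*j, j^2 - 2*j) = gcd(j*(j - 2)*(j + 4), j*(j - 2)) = j^2 - 2*j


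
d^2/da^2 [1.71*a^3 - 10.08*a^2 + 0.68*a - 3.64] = 10.26*a - 20.16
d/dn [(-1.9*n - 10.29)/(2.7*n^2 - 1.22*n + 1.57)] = (5.13*n^2 + 55.566*n - 15.5368)/(7.29*n^4 - 6.588*n^3 + 9.9664*n^2 - 3.8308*n + 2.4649)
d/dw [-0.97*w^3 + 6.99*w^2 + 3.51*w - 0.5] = -2.91*w^2 + 13.98*w + 3.51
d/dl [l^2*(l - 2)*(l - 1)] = l*(4*l^2 - 9*l + 4)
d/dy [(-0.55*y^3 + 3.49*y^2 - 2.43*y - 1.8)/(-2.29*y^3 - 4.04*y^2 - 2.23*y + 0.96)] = (10.2141*y^4 - 8.6764*y^3 - 31.5499*y^2 - 7.8432*y - 6.3468)/(5.2441*y^6 + 18.5032*y^5 + 26.535*y^4 + 13.6216*y^3 - 2.7839*y^2 - 4.2816*y + 0.9216)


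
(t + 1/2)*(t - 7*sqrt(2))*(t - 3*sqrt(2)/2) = t^3 - 17*sqrt(2)*t^2/2 + t^2/2 - 17*sqrt(2)*t/4 + 21*t + 21/2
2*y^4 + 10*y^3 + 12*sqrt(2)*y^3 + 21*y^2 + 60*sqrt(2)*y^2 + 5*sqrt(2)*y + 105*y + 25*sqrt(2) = (y + 5)*(y + 5*sqrt(2))*(sqrt(2)*y + 1)^2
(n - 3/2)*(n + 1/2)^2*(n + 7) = n^4 + 13*n^3/2 - 19*n^2/4 - 73*n/8 - 21/8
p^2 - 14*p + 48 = (p - 8)*(p - 6)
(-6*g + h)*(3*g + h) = -18*g^2 - 3*g*h + h^2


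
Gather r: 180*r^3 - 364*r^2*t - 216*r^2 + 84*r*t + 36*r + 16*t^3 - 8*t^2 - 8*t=180*r^3 + r^2*(-364*t - 216) + r*(84*t + 36) + 16*t^3 - 8*t^2 - 8*t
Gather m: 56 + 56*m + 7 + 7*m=63*m + 63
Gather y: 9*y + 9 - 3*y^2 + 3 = -3*y^2 + 9*y + 12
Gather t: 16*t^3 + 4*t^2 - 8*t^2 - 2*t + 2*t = 16*t^3 - 4*t^2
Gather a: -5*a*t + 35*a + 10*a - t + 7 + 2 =a*(45 - 5*t) - t + 9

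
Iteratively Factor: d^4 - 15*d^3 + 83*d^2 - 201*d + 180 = (d - 5)*(d^3 - 10*d^2 + 33*d - 36) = (d - 5)*(d - 3)*(d^2 - 7*d + 12) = (d - 5)*(d - 4)*(d - 3)*(d - 3)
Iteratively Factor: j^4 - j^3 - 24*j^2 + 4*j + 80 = (j - 2)*(j^3 + j^2 - 22*j - 40) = (j - 2)*(j + 2)*(j^2 - j - 20) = (j - 5)*(j - 2)*(j + 2)*(j + 4)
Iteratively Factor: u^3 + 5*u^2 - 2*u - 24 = (u + 3)*(u^2 + 2*u - 8) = (u + 3)*(u + 4)*(u - 2)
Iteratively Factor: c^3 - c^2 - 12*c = (c - 4)*(c^2 + 3*c) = (c - 4)*(c + 3)*(c)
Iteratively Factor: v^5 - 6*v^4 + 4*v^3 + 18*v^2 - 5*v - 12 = (v - 3)*(v^4 - 3*v^3 - 5*v^2 + 3*v + 4) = (v - 4)*(v - 3)*(v^3 + v^2 - v - 1) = (v - 4)*(v - 3)*(v + 1)*(v^2 - 1) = (v - 4)*(v - 3)*(v - 1)*(v + 1)*(v + 1)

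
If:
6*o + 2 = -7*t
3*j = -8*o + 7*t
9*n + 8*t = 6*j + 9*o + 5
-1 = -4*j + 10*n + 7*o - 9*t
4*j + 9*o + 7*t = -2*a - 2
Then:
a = -917/358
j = 296/179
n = 1298/1253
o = -89/179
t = 176/1253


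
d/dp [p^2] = 2*p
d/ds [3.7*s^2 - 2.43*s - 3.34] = 7.4*s - 2.43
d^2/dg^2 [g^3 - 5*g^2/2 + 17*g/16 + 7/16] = 6*g - 5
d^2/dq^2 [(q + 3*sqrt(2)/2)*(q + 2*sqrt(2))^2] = 6*q + 11*sqrt(2)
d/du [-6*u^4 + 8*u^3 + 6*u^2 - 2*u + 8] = -24*u^3 + 24*u^2 + 12*u - 2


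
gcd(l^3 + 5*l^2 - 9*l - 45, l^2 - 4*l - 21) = l + 3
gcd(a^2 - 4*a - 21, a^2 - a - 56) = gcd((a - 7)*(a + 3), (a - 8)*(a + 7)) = 1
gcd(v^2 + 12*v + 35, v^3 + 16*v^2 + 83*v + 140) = v^2 + 12*v + 35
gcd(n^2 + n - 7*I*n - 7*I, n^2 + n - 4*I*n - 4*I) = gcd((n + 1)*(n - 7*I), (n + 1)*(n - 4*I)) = n + 1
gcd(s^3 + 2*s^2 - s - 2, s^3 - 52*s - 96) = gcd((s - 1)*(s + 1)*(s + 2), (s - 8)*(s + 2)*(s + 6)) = s + 2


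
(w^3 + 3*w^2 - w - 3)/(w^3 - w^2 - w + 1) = (w + 3)/(w - 1)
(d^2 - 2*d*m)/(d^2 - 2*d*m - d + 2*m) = d/(d - 1)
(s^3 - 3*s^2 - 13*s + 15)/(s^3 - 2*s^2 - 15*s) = (s - 1)/s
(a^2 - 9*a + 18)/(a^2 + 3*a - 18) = (a - 6)/(a + 6)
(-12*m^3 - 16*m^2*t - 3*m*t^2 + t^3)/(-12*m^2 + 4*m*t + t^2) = (-12*m^3 - 16*m^2*t - 3*m*t^2 + t^3)/(-12*m^2 + 4*m*t + t^2)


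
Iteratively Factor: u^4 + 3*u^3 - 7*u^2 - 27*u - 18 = (u + 2)*(u^3 + u^2 - 9*u - 9) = (u + 1)*(u + 2)*(u^2 - 9) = (u + 1)*(u + 2)*(u + 3)*(u - 3)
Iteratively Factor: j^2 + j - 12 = (j + 4)*(j - 3)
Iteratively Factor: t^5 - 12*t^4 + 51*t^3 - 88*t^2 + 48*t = (t - 4)*(t^4 - 8*t^3 + 19*t^2 - 12*t) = (t - 4)*(t - 1)*(t^3 - 7*t^2 + 12*t) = t*(t - 4)*(t - 1)*(t^2 - 7*t + 12) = t*(t - 4)*(t - 3)*(t - 1)*(t - 4)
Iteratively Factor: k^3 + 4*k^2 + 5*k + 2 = (k + 1)*(k^2 + 3*k + 2) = (k + 1)^2*(k + 2)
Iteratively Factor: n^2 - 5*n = (n)*(n - 5)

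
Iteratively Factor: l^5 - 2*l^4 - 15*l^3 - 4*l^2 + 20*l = (l + 2)*(l^4 - 4*l^3 - 7*l^2 + 10*l) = (l - 1)*(l + 2)*(l^3 - 3*l^2 - 10*l) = (l - 1)*(l + 2)^2*(l^2 - 5*l) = l*(l - 1)*(l + 2)^2*(l - 5)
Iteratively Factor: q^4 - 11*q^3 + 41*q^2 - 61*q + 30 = (q - 2)*(q^3 - 9*q^2 + 23*q - 15) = (q - 3)*(q - 2)*(q^2 - 6*q + 5) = (q - 3)*(q - 2)*(q - 1)*(q - 5)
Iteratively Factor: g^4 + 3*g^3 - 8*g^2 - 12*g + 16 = (g - 2)*(g^3 + 5*g^2 + 2*g - 8) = (g - 2)*(g + 4)*(g^2 + g - 2) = (g - 2)*(g - 1)*(g + 4)*(g + 2)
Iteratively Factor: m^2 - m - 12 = (m + 3)*(m - 4)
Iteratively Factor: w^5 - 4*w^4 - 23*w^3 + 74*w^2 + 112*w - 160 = (w - 5)*(w^4 + w^3 - 18*w^2 - 16*w + 32) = (w - 5)*(w + 4)*(w^3 - 3*w^2 - 6*w + 8) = (w - 5)*(w - 1)*(w + 4)*(w^2 - 2*w - 8) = (w - 5)*(w - 4)*(w - 1)*(w + 4)*(w + 2)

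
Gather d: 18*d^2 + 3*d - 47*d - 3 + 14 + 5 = 18*d^2 - 44*d + 16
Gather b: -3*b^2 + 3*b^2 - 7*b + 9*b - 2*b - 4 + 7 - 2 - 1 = 0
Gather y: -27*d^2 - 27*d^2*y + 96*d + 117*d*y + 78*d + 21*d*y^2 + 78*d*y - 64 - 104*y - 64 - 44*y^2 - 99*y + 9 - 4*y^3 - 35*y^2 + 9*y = -27*d^2 + 174*d - 4*y^3 + y^2*(21*d - 79) + y*(-27*d^2 + 195*d - 194) - 119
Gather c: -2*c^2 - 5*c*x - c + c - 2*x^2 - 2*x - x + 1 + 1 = -2*c^2 - 5*c*x - 2*x^2 - 3*x + 2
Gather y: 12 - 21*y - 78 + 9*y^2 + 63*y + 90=9*y^2 + 42*y + 24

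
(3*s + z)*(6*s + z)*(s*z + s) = 18*s^3*z + 18*s^3 + 9*s^2*z^2 + 9*s^2*z + s*z^3 + s*z^2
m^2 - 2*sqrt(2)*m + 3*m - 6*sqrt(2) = (m + 3)*(m - 2*sqrt(2))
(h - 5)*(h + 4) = h^2 - h - 20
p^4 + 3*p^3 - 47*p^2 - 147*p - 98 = (p - 7)*(p + 1)*(p + 2)*(p + 7)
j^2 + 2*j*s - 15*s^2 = (j - 3*s)*(j + 5*s)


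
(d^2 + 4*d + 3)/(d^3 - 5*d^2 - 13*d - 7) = (d + 3)/(d^2 - 6*d - 7)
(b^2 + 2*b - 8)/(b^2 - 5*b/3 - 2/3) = 3*(b + 4)/(3*b + 1)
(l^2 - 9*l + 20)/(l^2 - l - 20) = (l - 4)/(l + 4)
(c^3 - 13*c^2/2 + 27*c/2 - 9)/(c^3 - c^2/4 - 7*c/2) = 2*(2*c^2 - 9*c + 9)/(c*(4*c + 7))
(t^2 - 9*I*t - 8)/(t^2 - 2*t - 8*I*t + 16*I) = (t - I)/(t - 2)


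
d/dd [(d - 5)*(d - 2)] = 2*d - 7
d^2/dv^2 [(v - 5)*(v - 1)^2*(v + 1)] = 12*v^2 - 36*v + 8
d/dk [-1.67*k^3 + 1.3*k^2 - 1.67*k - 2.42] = -5.01*k^2 + 2.6*k - 1.67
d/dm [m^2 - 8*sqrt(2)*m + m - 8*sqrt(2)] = 2*m - 8*sqrt(2) + 1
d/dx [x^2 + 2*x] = 2*x + 2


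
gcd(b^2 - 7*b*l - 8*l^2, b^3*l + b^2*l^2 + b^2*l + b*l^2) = b + l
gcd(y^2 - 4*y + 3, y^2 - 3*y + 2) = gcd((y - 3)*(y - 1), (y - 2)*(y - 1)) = y - 1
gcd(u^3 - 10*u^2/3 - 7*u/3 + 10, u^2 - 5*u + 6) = u^2 - 5*u + 6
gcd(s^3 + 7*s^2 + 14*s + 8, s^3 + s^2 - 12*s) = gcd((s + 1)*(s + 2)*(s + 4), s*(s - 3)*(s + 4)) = s + 4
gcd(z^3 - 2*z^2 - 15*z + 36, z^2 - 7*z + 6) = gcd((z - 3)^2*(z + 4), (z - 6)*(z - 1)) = 1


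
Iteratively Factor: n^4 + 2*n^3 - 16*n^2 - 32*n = (n)*(n^3 + 2*n^2 - 16*n - 32) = n*(n + 4)*(n^2 - 2*n - 8) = n*(n + 2)*(n + 4)*(n - 4)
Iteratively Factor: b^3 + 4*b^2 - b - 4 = (b - 1)*(b^2 + 5*b + 4) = (b - 1)*(b + 4)*(b + 1)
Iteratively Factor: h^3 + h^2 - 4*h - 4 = (h - 2)*(h^2 + 3*h + 2) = (h - 2)*(h + 1)*(h + 2)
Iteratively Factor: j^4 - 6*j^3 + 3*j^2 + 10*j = (j)*(j^3 - 6*j^2 + 3*j + 10) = j*(j - 2)*(j^2 - 4*j - 5) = j*(j - 5)*(j - 2)*(j + 1)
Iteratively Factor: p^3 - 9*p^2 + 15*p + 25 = (p - 5)*(p^2 - 4*p - 5) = (p - 5)^2*(p + 1)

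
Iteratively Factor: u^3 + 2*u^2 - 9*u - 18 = (u + 3)*(u^2 - u - 6) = (u - 3)*(u + 3)*(u + 2)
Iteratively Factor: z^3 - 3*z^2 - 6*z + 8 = (z + 2)*(z^2 - 5*z + 4) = (z - 1)*(z + 2)*(z - 4)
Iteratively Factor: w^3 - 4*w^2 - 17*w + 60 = (w - 3)*(w^2 - w - 20) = (w - 3)*(w + 4)*(w - 5)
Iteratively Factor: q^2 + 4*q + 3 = (q + 1)*(q + 3)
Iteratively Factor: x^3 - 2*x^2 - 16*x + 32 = (x + 4)*(x^2 - 6*x + 8) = (x - 2)*(x + 4)*(x - 4)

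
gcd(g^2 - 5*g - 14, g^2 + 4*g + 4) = g + 2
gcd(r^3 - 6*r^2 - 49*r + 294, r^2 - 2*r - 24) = r - 6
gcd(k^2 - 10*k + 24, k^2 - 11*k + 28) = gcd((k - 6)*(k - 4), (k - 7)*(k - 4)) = k - 4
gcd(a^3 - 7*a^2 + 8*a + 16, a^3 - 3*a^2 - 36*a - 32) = a + 1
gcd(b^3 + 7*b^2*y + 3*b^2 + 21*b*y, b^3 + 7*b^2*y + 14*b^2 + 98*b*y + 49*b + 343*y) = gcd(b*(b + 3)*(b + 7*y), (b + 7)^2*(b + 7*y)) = b + 7*y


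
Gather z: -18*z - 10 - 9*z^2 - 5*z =-9*z^2 - 23*z - 10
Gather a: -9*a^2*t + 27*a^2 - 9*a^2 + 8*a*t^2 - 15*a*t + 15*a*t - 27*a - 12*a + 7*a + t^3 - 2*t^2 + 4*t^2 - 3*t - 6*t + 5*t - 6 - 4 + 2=a^2*(18 - 9*t) + a*(8*t^2 - 32) + t^3 + 2*t^2 - 4*t - 8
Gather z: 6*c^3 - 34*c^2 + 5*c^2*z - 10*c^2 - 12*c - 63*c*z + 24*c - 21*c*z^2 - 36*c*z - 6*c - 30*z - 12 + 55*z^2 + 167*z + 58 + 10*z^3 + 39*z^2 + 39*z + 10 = 6*c^3 - 44*c^2 + 6*c + 10*z^3 + z^2*(94 - 21*c) + z*(5*c^2 - 99*c + 176) + 56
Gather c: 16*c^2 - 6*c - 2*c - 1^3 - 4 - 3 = 16*c^2 - 8*c - 8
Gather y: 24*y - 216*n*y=y*(24 - 216*n)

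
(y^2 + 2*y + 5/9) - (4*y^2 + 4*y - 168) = -3*y^2 - 2*y + 1517/9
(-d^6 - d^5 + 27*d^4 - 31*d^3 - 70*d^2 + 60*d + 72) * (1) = -d^6 - d^5 + 27*d^4 - 31*d^3 - 70*d^2 + 60*d + 72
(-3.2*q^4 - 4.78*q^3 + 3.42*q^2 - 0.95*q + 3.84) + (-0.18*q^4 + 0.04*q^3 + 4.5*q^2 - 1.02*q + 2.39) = -3.38*q^4 - 4.74*q^3 + 7.92*q^2 - 1.97*q + 6.23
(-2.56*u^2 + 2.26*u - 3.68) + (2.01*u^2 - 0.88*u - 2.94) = -0.55*u^2 + 1.38*u - 6.62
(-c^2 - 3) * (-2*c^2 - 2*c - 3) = 2*c^4 + 2*c^3 + 9*c^2 + 6*c + 9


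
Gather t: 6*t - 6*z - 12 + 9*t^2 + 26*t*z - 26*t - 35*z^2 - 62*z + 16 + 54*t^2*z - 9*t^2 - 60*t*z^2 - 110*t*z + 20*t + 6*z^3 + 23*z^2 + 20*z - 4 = 54*t^2*z + t*(-60*z^2 - 84*z) + 6*z^3 - 12*z^2 - 48*z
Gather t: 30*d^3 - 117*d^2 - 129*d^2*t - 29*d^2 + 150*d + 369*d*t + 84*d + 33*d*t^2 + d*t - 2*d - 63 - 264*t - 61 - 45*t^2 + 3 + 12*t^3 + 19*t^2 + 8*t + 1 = 30*d^3 - 146*d^2 + 232*d + 12*t^3 + t^2*(33*d - 26) + t*(-129*d^2 + 370*d - 256) - 120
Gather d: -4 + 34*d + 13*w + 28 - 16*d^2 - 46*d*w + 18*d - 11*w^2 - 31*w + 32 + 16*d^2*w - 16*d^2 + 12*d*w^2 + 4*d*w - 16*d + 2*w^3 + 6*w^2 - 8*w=d^2*(16*w - 32) + d*(12*w^2 - 42*w + 36) + 2*w^3 - 5*w^2 - 26*w + 56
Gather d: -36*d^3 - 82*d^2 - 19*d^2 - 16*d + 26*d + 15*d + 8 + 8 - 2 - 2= -36*d^3 - 101*d^2 + 25*d + 12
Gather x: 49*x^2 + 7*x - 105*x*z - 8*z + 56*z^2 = 49*x^2 + x*(7 - 105*z) + 56*z^2 - 8*z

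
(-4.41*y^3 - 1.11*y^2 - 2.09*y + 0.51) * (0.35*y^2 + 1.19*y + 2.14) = -1.5435*y^5 - 5.6364*y^4 - 11.4898*y^3 - 4.684*y^2 - 3.8657*y + 1.0914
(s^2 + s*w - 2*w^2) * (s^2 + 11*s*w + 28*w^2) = s^4 + 12*s^3*w + 37*s^2*w^2 + 6*s*w^3 - 56*w^4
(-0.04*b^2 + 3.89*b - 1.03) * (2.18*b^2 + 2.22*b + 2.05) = -0.0872*b^4 + 8.3914*b^3 + 6.3084*b^2 + 5.6879*b - 2.1115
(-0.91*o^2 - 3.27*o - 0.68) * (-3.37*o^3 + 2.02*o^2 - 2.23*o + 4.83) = 3.0667*o^5 + 9.1817*o^4 - 2.2845*o^3 + 1.5232*o^2 - 14.2777*o - 3.2844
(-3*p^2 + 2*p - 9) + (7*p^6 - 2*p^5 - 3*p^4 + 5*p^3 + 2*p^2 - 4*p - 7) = 7*p^6 - 2*p^5 - 3*p^4 + 5*p^3 - p^2 - 2*p - 16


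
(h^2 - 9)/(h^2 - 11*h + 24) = (h + 3)/(h - 8)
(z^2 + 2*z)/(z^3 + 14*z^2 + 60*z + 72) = z/(z^2 + 12*z + 36)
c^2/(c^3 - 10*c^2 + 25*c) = c/(c^2 - 10*c + 25)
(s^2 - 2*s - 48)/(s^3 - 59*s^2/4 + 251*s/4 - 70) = 4*(s + 6)/(4*s^2 - 27*s + 35)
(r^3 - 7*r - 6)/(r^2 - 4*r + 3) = (r^2 + 3*r + 2)/(r - 1)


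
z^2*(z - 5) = z^3 - 5*z^2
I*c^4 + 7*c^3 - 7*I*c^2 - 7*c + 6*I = (c - 1)*(c - 6*I)*(c - I)*(I*c + I)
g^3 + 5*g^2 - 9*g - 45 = (g - 3)*(g + 3)*(g + 5)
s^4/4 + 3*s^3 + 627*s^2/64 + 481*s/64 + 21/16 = (s/4 + 1)*(s + 1/4)*(s + 3/4)*(s + 7)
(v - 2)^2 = v^2 - 4*v + 4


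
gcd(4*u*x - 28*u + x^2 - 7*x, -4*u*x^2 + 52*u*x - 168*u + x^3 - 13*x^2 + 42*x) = x - 7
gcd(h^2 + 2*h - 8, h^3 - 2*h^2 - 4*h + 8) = h - 2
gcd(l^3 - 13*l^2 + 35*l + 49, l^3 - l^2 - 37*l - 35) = l^2 - 6*l - 7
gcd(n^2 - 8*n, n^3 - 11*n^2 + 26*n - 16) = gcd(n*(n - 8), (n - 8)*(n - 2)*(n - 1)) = n - 8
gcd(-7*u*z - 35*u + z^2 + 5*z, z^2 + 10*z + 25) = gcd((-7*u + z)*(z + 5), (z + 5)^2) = z + 5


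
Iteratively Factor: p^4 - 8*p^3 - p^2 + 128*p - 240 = (p - 4)*(p^3 - 4*p^2 - 17*p + 60) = (p - 4)*(p - 3)*(p^2 - p - 20) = (p - 5)*(p - 4)*(p - 3)*(p + 4)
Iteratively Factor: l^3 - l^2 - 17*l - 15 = (l + 1)*(l^2 - 2*l - 15) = (l - 5)*(l + 1)*(l + 3)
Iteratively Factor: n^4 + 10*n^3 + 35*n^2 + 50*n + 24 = (n + 1)*(n^3 + 9*n^2 + 26*n + 24) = (n + 1)*(n + 4)*(n^2 + 5*n + 6) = (n + 1)*(n + 2)*(n + 4)*(n + 3)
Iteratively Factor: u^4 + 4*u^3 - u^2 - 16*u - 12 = (u + 3)*(u^3 + u^2 - 4*u - 4) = (u + 2)*(u + 3)*(u^2 - u - 2) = (u + 1)*(u + 2)*(u + 3)*(u - 2)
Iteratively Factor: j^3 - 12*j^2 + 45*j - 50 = (j - 5)*(j^2 - 7*j + 10) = (j - 5)^2*(j - 2)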